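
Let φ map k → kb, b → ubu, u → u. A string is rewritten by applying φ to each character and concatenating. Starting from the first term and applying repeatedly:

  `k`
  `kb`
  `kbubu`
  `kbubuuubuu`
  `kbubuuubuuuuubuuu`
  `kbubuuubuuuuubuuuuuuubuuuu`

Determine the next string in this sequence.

Rewriting the 26 symbols of kbubuuubuuuuubuuuuuuubuuuu one by one yields kb ubu u ubu u u u ubu u u u u u ubu u u u u u u u ubu u u u u; concatenated:

kbubuuubuuuuubuuuuuuubuuuuuuuuubuuuuu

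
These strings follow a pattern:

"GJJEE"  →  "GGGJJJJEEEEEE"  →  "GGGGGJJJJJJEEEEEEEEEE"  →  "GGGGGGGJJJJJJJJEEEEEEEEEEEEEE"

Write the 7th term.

Each string has the form G^{2n-1} J^{2n} E^{4n-2} (n = 1, 2, …).
At n = 7 the blocks have lengths 13, 14, 26.

GGGGGGGGGGGGGJJJJJJJJJJJJJJEEEEEEEEEEEEEEEEEEEEEEEEEE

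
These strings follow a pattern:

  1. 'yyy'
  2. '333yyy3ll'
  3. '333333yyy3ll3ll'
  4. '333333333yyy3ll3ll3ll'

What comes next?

Every step adds 333 to the front and 3ll to the end of the previous string.
Applying this once more to 333333333yyy3ll3ll3ll:

333333333333yyy3ll3ll3ll3ll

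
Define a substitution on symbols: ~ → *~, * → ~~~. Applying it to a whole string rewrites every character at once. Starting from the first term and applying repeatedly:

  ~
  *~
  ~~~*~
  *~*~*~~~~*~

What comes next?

Apply φ to *~*~*~~~~*~ symbol by symbol: *→~~~, ~→*~, *→~~~, ~→*~, *→~~~, ~→*~, ~→*~, ~→*~, ~→*~, *→~~~, ~→*~; joined: ~~~ *~ ~~~ *~ ~~~ *~ *~ *~ *~ ~~~ *~.

~~~*~~~~*~~~~*~*~*~*~~~~*~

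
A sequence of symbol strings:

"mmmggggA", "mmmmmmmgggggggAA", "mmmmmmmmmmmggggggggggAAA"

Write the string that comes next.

Term n consists of 4n-1 m's, followed by 3n+1 g's, followed by n A's (n = 1, 2, …).
For the next term, n = 4, so the run lengths are 15, 13, 4.

mmmmmmmmmmmmmmmgggggggggggggAAAA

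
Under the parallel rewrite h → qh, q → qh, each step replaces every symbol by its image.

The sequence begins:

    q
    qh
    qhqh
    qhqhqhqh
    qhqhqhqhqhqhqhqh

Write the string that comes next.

qhqhqhqhqhqhqhqhqhqhqhqhqhqhqhqh

φ(qhqhqhqhqhqhqhqh) expands symbol-by-symbol to qh qh qh qh qh qh qh qh qh qh qh qh qh qh qh qh; joining the 16 pieces gives the next term.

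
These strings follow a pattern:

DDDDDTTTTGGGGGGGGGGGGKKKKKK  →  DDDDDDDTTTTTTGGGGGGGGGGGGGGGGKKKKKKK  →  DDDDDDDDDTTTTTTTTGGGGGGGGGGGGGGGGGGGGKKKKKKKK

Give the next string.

Term n consists of 2n-1 D's, followed by 2n-2 T's, followed by 4n G's, followed by n+3 K's, where the shown terms are n = 3, 4, 5.
Setting n = 6 gives 11, 10, 24, 9 characters in each block.

DDDDDDDDDDDTTTTTTTTTTGGGGGGGGGGGGGGGGGGGGGGGGKKKKKKKKK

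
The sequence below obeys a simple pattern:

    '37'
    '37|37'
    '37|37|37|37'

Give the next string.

Each string is two copies of the previous one joined by '|'.
So the next term is two copies of 37|37|37|37 with '|' between the halves.

37|37|37|37|37|37|37|37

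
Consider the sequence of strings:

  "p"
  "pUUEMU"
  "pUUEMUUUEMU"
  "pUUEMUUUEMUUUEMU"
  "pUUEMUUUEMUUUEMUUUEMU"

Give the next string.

pUUEMUUUEMUUUEMUUUEMUUUEMU

The strings grow by a fixed suffix UUEMU each time.
So the next term is pUUEMUUUEMUUUEMUUUEMU·UUEMU.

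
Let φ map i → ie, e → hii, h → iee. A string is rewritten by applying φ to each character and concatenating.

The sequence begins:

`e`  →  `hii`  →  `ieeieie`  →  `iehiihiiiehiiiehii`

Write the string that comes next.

iehiiieeieieieeieieiehiiieeieieiehiiieeieie

φ(iehiihiiiehiiiehii) expands symbol-by-symbol to ie hii iee ie ie iee ie ie ie hii iee ie ie ie hii iee ie ie; joining the 18 pieces gives the next term.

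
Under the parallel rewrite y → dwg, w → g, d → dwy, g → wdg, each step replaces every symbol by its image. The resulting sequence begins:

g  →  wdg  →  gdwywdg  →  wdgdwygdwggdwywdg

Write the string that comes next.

φ(wdgdwygdwggdwywdg) expands symbol-by-symbol to g dwy wdg dwy g dwg wdg dwy g wdg wdg dwy g dwg g dwy wdg; joining the 17 pieces gives the next term.

gdwywdgdwygdwgwdgdwygwdgwdgdwygdwggdwywdg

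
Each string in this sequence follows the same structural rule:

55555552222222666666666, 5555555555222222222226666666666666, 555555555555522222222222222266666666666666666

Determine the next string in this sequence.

Each string has the form 5^{3n+1} 2^{4n-1} 6^{4n+1}, where the shown terms are n = 2, 3, 4.
At n = 5 the blocks have lengths 16, 19, 21.

55555555555555552222222222222222222666666666666666666666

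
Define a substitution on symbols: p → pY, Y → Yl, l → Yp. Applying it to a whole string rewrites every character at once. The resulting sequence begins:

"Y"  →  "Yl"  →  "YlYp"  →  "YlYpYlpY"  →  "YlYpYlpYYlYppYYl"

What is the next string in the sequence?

Rewriting the 16 symbols of YlYpYlpYYlYppYYl one by one yields Yl Yp Yl pY Yl Yp pY Yl Yl Yp Yl pY pY Yl Yl Yp; concatenated:

YlYpYlpYYlYppYYlYlYpYlpYpYYlYlYp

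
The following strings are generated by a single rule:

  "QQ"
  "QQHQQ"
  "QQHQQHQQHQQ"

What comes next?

QQHQQHQQHQQHQQHQQHQQHQQ

Each string is two copies of the previous one joined by 'H'.
One more doubling of QQHQQHQQHQQ gives the answer.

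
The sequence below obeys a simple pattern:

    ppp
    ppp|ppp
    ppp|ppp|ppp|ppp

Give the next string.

s(k+1) = s(k)·|·s(k) — each term doubles the last with '|' between the halves.
One more doubling of ppp|ppp|ppp|ppp gives the answer.

ppp|ppp|ppp|ppp|ppp|ppp|ppp|ppp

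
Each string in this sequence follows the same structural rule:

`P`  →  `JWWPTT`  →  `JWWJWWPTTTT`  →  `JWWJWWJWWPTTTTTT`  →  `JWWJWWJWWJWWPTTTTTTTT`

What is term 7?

JWWJWWJWWJWWJWWJWWPTTTTTTTTTTTT

Each term wraps the previous one in JWW on the left and TT on the right.
From JWWJWWJWWJWWPTTTTTTTT, 2 further steps: JWWJWWJWWJWWPTTTTTTTT → JWWJWWJWWJWWJWWPTTTTTTTTTT → (answer).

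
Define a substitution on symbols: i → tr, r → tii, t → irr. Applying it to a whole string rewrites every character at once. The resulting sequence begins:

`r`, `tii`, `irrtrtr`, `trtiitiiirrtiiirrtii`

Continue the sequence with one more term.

Rewriting the 20 symbols of trtiitiiirrtiiirrtii one by one yields irr tii irr tr tr irr tr tr tr tii tii irr tr tr tr tii tii irr tr tr; concatenated:

irrtiiirrtrtrirrtrtrtrtiitiiirrtrtrtrtiitiiirrtrtr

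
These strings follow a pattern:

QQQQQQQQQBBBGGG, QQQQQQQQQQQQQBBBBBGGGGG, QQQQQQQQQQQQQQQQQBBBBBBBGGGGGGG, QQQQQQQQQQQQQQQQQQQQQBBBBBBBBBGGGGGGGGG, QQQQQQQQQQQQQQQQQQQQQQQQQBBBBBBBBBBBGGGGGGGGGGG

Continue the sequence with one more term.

QQQQQQQQQQQQQQQQQQQQQQQQQQQQQBBBBBBBBBBBBBGGGGGGGGGGGGG

Reading off run lengths: Q runs 9, 13, 17, 21, 25; B runs 3, 5, 7, 9, 11; G runs 3, 5, 7, 9, 11 — each is linear in n, where the shown terms are n = 2, 3, 4, 5, 6.
For the next term, n = 7, so the run lengths are 29, 13, 13.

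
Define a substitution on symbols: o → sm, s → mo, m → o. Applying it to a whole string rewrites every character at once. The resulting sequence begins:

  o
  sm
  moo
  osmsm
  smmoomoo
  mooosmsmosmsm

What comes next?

osmsmsmmoomoosmmoomoo

φ(mooosmsmosmsm) expands symbol-by-symbol to o sm sm sm mo o mo o sm mo o mo o; joining the 13 pieces gives the next term.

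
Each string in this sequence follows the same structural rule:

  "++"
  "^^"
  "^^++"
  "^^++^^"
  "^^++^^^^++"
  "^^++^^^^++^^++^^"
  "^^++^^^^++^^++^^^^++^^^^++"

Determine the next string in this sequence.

^^++^^^^++^^++^^^^++^^^^++^^++^^^^++^^++^^

From term 3 onward, concatenate the last term with the second-to-last: ^^·++ = ^^++, ^^++·^^ = ^^++^^, …
So term 8 is ^^++^^^^++^^++^^^^++^^^^++·^^++^^^^++^^++^^.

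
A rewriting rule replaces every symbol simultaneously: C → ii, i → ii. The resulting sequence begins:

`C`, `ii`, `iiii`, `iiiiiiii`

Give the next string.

Expanding iiiiiiii: i→ii, i→ii, i→ii, i→ii, i→ii, i→ii, i→ii, i→ii. Concatenated: ii ii ii ii ii ii ii ii.

iiiiiiiiiiiiiiii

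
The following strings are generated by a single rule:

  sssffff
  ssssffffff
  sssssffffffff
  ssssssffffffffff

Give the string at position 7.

Each string has the form s^{n+1} f^{2n}, where the shown terms are n = 2, 3, 4, 5.
At n = 8 the blocks have lengths 9, 16.

sssssssssffffffffffffffff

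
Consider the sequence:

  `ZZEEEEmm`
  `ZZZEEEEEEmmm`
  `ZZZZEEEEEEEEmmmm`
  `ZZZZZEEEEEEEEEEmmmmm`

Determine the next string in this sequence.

The n-th term is n Z's then 2n E's then n m's, where the shown terms are n = 2, 3, 4, 5.
Setting n = 6 gives 6, 12, 6 characters in each block.

ZZZZZZEEEEEEEEEEEEmmmmmm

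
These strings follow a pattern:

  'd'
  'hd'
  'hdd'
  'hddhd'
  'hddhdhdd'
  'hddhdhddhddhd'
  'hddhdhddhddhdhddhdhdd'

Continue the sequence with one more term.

Each term (from the third on) is the previous term followed by the one before it: term 3 = hd·d = hdd.
The next term joins hddhdhddhddhdhddhdhdd and hddhdhddhddhd.

hddhdhddhddhdhddhdhddhddhdhddhddhd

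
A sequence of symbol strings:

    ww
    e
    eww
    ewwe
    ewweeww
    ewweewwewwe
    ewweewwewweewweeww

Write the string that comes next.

ewweewwewweewweewwewweewwewwe

Each term (from the third on) is the previous term followed by the one before it: term 3 = e·ww = eww.
Continuing: ewweewwewweewweeww · ewweewwewwe gives term 8.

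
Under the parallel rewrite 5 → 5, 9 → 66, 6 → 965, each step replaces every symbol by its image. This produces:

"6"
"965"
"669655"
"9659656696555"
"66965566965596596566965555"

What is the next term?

Applying the rule to each of the 26 symbols of 66965566965596596566965555 gives the pieces 965 965 66 965 5 5 965 965 66 965 5 5 66 965 5 66 965 5 965 965 66 965 5 5 5 5, which concatenate to the answer.

96596566965559659656696555669655669655965965669655555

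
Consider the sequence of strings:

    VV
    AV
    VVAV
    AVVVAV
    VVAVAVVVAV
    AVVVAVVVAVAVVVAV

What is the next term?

From term 3 onward, concatenate the second-to-last term with the last: VV·AV = VVAV, AV·VVAV = AVVVAV, …
So term 7 is VVAVAVVVAV·AVVVAVVVAVAVVVAV.

VVAVAVVVAVAVVVAVVVAVAVVVAV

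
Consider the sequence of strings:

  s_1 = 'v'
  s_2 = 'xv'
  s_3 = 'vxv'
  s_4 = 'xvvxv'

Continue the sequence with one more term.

vxvxvvxv

Each term (from the third on) is the two preceding terms concatenated in order: term 3 = v·xv = vxv.
The next term joins vxv and xvvxv.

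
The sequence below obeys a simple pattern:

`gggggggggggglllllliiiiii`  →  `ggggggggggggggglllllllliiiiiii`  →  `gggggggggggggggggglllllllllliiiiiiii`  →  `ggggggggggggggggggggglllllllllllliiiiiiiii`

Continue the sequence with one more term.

gggggggggggggggggggggggglllllllllllllliiiiiiiiii

Term n consists of 3n+3 g's, followed by 2n l's, followed by n+3 i's, where the shown terms are n = 3, 4, 5, 6.
At n = 7 the blocks have lengths 24, 14, 10.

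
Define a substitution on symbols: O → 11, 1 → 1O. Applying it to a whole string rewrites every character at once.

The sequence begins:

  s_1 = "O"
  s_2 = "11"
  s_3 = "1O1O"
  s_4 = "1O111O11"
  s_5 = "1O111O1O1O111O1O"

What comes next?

Rewriting the 16 symbols of 1O111O1O1O111O1O one by one yields 1O 11 1O 1O 1O 11 1O 11 1O 11 1O 1O 1O 11 1O 11; concatenated:

1O111O1O1O111O111O111O1O1O111O11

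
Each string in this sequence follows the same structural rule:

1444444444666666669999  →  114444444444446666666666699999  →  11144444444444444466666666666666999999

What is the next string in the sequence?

1111444444444444444444666666666666666669999999

Reading off run lengths: 1 runs 1, 2, 3; 4 runs 9, 12, 15; 6 runs 8, 11, 14; 9 runs 4, 5, 6 — each is linear in n, where the shown terms are n = 2, 3, 4.
At n = 5 the blocks have lengths 4, 18, 17, 7.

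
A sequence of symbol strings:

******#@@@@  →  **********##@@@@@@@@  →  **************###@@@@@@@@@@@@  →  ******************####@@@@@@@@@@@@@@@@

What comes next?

**********************#####@@@@@@@@@@@@@@@@@@@@

The n-th term is 4n+2 *'s then n #'s then 4n @'s (n = 1, 2, …).
For the next term, n = 5, so the run lengths are 22, 5, 20.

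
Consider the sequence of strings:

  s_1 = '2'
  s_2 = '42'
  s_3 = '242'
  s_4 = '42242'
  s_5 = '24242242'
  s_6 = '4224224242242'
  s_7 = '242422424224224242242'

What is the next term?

4224224242242242422424224224242242

This is a Fibonacci-style word recurrence s(k) = s(k−2)·s(k−1): e.g. 2·42 = 242.
Continuing: 4224224242242 · 242422424224224242242 gives term 8.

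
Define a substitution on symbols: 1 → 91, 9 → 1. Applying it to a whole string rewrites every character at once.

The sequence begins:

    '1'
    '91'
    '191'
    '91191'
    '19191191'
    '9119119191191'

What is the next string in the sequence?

191911919119119191191

φ(9119119191191) expands symbol-by-symbol to 1 91 91 1 91 91 1 91 1 91 91 1 91; joining the 13 pieces gives the next term.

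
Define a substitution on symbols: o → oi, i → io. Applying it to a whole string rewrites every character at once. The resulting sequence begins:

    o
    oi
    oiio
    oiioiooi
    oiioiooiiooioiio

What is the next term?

oiioiooiiooioiioiooioiiooiioiooi

Applying the rule to each of the 16 symbols of oiioiooiiooioiio gives the pieces oi io io oi io oi oi io io oi oi io oi io io oi, which concatenate to the answer.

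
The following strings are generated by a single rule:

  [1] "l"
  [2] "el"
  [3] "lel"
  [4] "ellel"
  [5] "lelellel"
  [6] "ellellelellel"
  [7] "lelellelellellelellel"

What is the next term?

ellellelellellelellelellellelellel

Each term (from the third on) is the two preceding terms concatenated in order: term 3 = l·el = lel.
Continuing: ellellelellel · lelellelellellelellel gives term 8.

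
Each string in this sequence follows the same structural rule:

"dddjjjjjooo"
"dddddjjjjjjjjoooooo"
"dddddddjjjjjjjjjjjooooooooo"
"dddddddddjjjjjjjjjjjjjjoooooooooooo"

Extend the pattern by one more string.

Reading off run lengths: d runs 3, 5, 7, 9; j runs 5, 8, 11, 14; o runs 3, 6, 9, 12 — each is linear in n (n = 1, 2, …).
For the next term, n = 5, so the run lengths are 11, 17, 15.

dddddddddddjjjjjjjjjjjjjjjjjooooooooooooooo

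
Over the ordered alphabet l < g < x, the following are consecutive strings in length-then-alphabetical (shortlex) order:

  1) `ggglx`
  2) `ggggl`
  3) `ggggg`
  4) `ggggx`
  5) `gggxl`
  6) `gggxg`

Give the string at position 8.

ggxll

Continuing the enumeration 2 steps past gggxg: gggxg → gggxx → (answer).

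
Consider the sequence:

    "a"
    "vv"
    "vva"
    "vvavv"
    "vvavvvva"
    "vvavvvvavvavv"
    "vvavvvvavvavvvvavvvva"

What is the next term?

This is a Fibonacci-style word recurrence s(k) = s(k−1)·s(k−2): e.g. vv·a = vva.
The next term joins vvavvvvavvavvvvavvvva and vvavvvvavvavv.

vvavvvvavvavvvvavvvvavvavvvvavvavv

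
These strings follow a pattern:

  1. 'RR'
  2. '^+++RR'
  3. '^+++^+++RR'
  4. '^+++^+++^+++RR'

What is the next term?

Each term is the previous one with ^+++ prepended.
Applying this once more to ^+++^+++^+++RR:

^+++^+++^+++^+++RR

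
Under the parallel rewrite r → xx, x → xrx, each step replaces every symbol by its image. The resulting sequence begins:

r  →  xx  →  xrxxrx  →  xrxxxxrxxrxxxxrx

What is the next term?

xrxxxxrxxrxxrxxrxxxxrxxrxxxxrxxrxxrxxrxxxxrx

Applying the rule to each of the 16 symbols of xrxxxxrxxrxxxxrx gives the pieces xrx xx xrx xrx xrx xrx xx xrx xrx xx xrx xrx xrx xrx xx xrx, which concatenate to the answer.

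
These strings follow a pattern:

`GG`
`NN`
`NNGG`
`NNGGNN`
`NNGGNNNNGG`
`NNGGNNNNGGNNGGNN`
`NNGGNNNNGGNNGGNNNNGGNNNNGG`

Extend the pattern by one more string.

NNGGNNNNGGNNGGNNNNGGNNNNGGNNGGNNNNGGNNGGNN

From term 3 onward, concatenate the last term with the second-to-last: NN·GG = NNGG, NNGG·NN = NNGGNN, …
So term 8 is NNGGNNNNGGNNGGNNNNGGNNNNGG·NNGGNNNNGGNNGGNN.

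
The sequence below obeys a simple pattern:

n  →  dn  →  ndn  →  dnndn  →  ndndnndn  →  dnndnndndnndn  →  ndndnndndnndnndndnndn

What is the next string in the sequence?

dnndnndndnndnndndnndndnndnndndnndn

This is a Fibonacci-style word recurrence s(k) = s(k−2)·s(k−1): e.g. n·dn = ndn.
Continuing: dnndnndndnndn · ndndnndndnndnndndnndn gives term 8.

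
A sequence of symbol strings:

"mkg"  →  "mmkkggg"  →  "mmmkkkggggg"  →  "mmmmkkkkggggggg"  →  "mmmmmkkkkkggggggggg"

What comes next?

Each string has the form m^{n} k^{n} g^{2n-1} (n = 1, 2, …).
For the next term, n = 6, so the run lengths are 6, 6, 11.

mmmmmmkkkkkkggggggggggg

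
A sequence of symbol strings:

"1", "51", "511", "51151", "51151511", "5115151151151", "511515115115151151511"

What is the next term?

5115151151151511515115115151151151

Each term (from the third on) is the previous term followed by the one before it: term 3 = 51·1 = 511.
The next term joins 511515115115151151511 and 5115151151151.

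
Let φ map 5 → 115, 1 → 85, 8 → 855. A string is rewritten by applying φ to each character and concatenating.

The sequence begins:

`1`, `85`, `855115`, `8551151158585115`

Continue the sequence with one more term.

855115115858511585851158551158551158585115

φ(8551151158585115) expands symbol-by-symbol to 855 115 115 85 85 115 85 85 115 855 115 855 115 85 85 115; joining the 16 pieces gives the next term.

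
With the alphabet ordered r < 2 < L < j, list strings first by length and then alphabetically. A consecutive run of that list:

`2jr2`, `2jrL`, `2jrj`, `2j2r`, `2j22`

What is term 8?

Stepping forward 3 times from 2j22: 2j22 → 2j2L → 2j2j, then the target.

2jLr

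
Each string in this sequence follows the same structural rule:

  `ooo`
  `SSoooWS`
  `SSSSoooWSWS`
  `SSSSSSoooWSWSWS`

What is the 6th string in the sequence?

SSSSSSSSSSoooWSWSWSWSWS

Every step adds SS to the front and WS to the end of the previous string.
From SSSSSSoooWSWSWS, 2 further steps: SSSSSSoooWSWSWS → SSSSSSSSoooWSWSWSWS → (answer).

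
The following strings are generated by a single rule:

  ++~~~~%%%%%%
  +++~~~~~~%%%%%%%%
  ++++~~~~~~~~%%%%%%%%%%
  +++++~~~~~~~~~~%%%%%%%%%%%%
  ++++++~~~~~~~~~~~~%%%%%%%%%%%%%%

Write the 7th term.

Each string has the form +^{n-1} ~^{2n-2} %^{2n}, where the shown terms are n = 3, 4, 5, 6, 7.
Setting n = 9 gives 8, 16, 18 characters in each block.

++++++++~~~~~~~~~~~~~~~~%%%%%%%%%%%%%%%%%%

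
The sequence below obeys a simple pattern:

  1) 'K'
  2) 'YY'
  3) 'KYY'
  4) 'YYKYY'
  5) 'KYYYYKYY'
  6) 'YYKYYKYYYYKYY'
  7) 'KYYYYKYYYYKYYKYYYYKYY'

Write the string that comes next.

This is a Fibonacci-style word recurrence s(k) = s(k−2)·s(k−1): e.g. K·YY = KYY.
Continuing: YYKYYKYYYYKYY · KYYYYKYYYYKYYKYYYYKYY gives term 8.

YYKYYKYYYYKYYKYYYYKYYYYKYYKYYYYKYY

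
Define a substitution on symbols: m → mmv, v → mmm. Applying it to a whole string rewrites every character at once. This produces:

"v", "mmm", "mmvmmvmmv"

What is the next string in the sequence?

mmvmmvmmmmmvmmvmmmmmvmmvmmm

Expanding mmvmmvmmv: m→mmv, m→mmv, v→mmm, m→mmv, m→mmv, v→mmm, m→mmv, m→mmv, v→mmm. Concatenated: mmv mmv mmm mmv mmv mmm mmv mmv mmm.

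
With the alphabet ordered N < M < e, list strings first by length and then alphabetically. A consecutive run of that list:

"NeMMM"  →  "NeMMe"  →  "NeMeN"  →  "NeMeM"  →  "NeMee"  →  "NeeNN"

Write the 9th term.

NeeMN

Continuing the enumeration 3 steps past NeeNN: NeeNN → NeeNM → NeeNe → (answer).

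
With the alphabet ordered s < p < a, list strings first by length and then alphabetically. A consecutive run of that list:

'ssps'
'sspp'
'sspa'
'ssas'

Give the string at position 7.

spss

Advancing 3 positions from ssas through ssas → ssap → ssaa reaches term 7.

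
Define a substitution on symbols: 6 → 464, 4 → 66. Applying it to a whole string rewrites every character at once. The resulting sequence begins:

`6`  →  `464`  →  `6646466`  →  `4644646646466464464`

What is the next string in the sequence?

Rewriting the 19 symbols of 4644646646466464464 one by one yields 66 464 66 66 464 66 464 464 66 464 66 464 464 66 464 66 66 464 66; concatenated:

66464666646466464464664646646446466464666646466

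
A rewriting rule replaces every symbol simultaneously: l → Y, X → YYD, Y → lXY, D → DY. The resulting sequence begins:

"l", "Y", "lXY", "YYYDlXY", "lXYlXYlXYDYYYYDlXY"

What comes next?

Replace each of the 18 characters of lXYlXYlXYDYYYYDlXY in place — Y YYD lXY Y YYD lXY Y YYD lXY DY lXY lXY lXY lXY DY Y YYD lXY — and concatenate.

YYYDlXYYYYDlXYYYYDlXYDYlXYlXYlXYlXYDYYYYDlXY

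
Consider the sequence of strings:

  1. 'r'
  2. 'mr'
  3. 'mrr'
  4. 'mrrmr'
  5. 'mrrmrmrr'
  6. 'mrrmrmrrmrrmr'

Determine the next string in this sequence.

Each term (from the third on) is the previous term followed by the one before it: term 3 = mr·r = mrr.
So term 7 is mrrmrmrrmrrmr·mrrmrmrr.

mrrmrmrrmrrmrmrrmrmrr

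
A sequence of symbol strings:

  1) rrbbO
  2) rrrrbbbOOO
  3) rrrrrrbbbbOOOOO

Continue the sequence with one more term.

The n-th term is 2n r's then n+1 b's then 2n-1 O's (n = 1, 2, …).
Setting n = 4 gives 8, 5, 7 characters in each block.

rrrrrrrrbbbbbOOOOOOO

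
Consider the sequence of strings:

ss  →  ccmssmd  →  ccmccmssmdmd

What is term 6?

Every step adds ccm to the front and md to the end of the previous string.
From ccmccmssmdmd, 3 further steps: ccmccmssmdmd → ccmccmccmssmdmdmd → ccmccmccmccmssmdmdmdmd → (answer).

ccmccmccmccmccmssmdmdmdmdmd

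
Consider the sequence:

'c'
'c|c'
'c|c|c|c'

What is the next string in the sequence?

c|c|c|c|c|c|c|c

Each string is two copies of the previous one joined by '|'.
So the next term is two copies of c|c|c|c with '|' between the halves.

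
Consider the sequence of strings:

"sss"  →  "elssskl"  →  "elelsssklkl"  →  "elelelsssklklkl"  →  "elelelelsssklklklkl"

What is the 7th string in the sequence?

elelelelelelsssklklklklklkl

s(k+1) = el·s(k)·kl, so each term gains el as a prefix and kl as a suffix.
From elelelelsssklklklkl, 2 further steps: elelelelsssklklklkl → elelelelelsssklklklklkl → (answer).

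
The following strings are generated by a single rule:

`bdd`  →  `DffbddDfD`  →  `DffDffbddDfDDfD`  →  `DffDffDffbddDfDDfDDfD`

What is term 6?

Each term wraps the previous one in Dff on the left and DfD on the right.
From DffDffDffbddDfDDfDDfD, 2 further steps: DffDffDffbddDfDDfDDfD → DffDffDffDffbddDfDDfDDfDDfD → (answer).

DffDffDffDffDffbddDfDDfDDfDDfDDfD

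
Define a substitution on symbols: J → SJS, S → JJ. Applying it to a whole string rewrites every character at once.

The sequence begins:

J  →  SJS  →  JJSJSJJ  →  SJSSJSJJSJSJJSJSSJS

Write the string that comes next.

Rewriting the 19 symbols of SJSSJSJJSJSJJSJSSJS one by one yields JJ SJS JJ JJ SJS JJ SJS SJS JJ SJS JJ SJS SJS JJ SJS JJ JJ SJS JJ; concatenated:

JJSJSJJJJSJSJJSJSSJSJJSJSJJSJSSJSJJSJSJJJJSJSJJ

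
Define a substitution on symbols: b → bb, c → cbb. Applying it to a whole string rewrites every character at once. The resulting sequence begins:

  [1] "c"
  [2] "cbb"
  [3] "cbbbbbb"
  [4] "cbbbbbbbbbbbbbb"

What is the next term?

cbbbbbbbbbbbbbbbbbbbbbbbbbbbbbb

φ(cbbbbbbbbbbbbbb) expands symbol-by-symbol to cbb bb bb bb bb bb bb bb bb bb bb bb bb bb bb; joining the 15 pieces gives the next term.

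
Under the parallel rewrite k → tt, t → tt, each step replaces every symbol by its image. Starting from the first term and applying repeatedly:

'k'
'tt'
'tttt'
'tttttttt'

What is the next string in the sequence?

Rewriting each symbol of tttttttt: t→tt, t→tt, t→tt, t→tt, t→tt, t→tt, t→tt, t→tt, which concatenates to tt tt tt tt tt tt tt tt.

tttttttttttttttt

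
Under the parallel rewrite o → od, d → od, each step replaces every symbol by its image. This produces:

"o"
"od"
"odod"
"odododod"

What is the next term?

Rewriting each symbol of odododod: o→od, d→od, o→od, d→od, o→od, d→od, o→od, d→od, which concatenates to od od od od od od od od.

odododododododod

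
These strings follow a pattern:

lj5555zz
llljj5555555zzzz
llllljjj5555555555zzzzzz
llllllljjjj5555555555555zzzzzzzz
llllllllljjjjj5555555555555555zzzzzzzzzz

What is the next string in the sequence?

Each string has the form l^{2n-1} j^{n} 5^{3n+1} z^{2n} (n = 1, 2, …).
Setting n = 6 gives 11, 6, 19, 12 characters in each block.

llllllllllljjjjjj5555555555555555555zzzzzzzzzzzz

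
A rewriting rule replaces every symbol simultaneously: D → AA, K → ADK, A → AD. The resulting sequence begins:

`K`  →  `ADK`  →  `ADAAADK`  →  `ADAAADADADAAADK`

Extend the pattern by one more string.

ADAAADADADAAADAAADAAADADADAAADK

Applying the rule to each of the 15 symbols of ADAAADADADAAADK gives the pieces AD AA AD AD AD AA AD AA AD AA AD AD AD AA ADK, which concatenate to the answer.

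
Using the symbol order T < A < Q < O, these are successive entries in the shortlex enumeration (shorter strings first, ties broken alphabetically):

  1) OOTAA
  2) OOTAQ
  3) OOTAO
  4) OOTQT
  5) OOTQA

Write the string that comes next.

The successor of OOTQA increments the rightmost position that isn't already O and resets every position after it to T.

OOTQQ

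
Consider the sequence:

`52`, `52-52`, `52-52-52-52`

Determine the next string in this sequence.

Each string is two copies of the previous one joined by '-'.
One more doubling of 52-52-52-52 gives the answer.

52-52-52-52-52-52-52-52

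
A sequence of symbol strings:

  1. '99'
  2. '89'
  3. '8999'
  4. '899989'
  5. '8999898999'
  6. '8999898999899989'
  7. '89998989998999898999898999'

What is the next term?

Each term (from the third on) is the previous term followed by the one before it: term 3 = 89·99 = 8999.
Continuing: 89998989998999898999898999 · 8999898999899989 gives term 8.

899989899989998989998989998999898999899989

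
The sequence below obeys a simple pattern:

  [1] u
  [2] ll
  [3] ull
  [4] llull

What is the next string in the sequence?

ullllull

This is a Fibonacci-style word recurrence s(k) = s(k−2)·s(k−1): e.g. u·ll = ull.
Continuing: ull · llull gives term 5.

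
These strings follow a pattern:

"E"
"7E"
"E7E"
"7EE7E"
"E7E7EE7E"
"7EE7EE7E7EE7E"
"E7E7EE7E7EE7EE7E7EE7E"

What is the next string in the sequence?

7EE7EE7E7EE7EE7E7EE7E7EE7EE7E7EE7E

Each term (from the third on) is the two preceding terms concatenated in order: term 3 = E·7E = E7E.
The next term joins 7EE7EE7E7EE7E and E7E7EE7E7EE7EE7E7EE7E.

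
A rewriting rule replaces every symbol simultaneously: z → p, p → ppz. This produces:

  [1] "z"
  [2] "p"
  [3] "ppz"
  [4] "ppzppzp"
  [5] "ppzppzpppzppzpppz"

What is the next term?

φ(ppzppzpppzppzpppz) expands symbol-by-symbol to ppz ppz p ppz ppz p ppz ppz ppz p ppz ppz p ppz ppz ppz p; joining the 17 pieces gives the next term.

ppzppzpppzppzpppzppzppzpppzppzpppzppzppzp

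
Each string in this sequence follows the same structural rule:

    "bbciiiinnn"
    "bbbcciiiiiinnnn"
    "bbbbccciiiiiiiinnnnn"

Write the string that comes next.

Term n consists of n b's, followed by n-1 c's, followed by 2n i's, followed by n+1 n's, where the shown terms are n = 2, 3, 4.
Setting n = 5 gives 5, 4, 10, 6 characters in each block.

bbbbbcccciiiiiiiiiinnnnnn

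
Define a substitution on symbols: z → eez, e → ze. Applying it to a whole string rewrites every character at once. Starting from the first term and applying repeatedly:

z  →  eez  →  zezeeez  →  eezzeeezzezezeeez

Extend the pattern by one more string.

Replace each of the 17 characters of eezzeeezzezezeeez in place — ze ze eez eez ze ze ze eez eez ze eez ze eez ze ze ze eez — and concatenate.

zezeeezeezzezezeeezeezzeeezzeeezzezezeeez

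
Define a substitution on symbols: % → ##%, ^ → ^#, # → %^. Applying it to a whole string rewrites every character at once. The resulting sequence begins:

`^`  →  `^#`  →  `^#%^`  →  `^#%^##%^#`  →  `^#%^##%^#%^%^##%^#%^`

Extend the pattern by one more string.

^#%^##%^#%^%^##%^#%^##%^###%^#%^%^##%^#%^##%^#

φ(^#%^##%^#%^%^##%^#%^) expands symbol-by-symbol to ^# %^ ##% ^# %^ %^ ##% ^# %^ ##% ^# ##% ^# %^ %^ ##% ^# %^ ##% ^#; joining the 20 pieces gives the next term.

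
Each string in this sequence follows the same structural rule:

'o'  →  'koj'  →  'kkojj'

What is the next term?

Each term wraps the previous one in k on the left and j on the right.
So the next term is k·kkojj·j.

kkkojjj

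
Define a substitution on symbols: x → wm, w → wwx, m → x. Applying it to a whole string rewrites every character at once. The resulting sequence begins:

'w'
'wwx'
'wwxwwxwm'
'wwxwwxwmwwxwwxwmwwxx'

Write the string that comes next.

Replace each of the 20 characters of wwxwwxwmwwxwwxwmwwxx in place — wwx wwx wm wwx wwx wm wwx x wwx wwx wm wwx wwx wm wwx x wwx wwx wm wm — and concatenate.

wwxwwxwmwwxwwxwmwwxxwwxwwxwmwwxwwxwmwwxxwwxwwxwmwm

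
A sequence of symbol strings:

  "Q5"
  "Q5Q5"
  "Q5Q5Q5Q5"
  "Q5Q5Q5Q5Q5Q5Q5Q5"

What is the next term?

s(k+1) = s(k)·s(k) — each term doubles the last.
Doubling Q5Q5Q5Q5Q5Q5Q5Q5:

Q5Q5Q5Q5Q5Q5Q5Q5Q5Q5Q5Q5Q5Q5Q5Q5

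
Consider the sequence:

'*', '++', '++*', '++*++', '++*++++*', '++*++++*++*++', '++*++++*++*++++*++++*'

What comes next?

++*++++*++*++++*++++*++*++++*++*++

Each term (from the third on) is the previous term followed by the one before it: term 3 = ++·* = ++*.
The next term joins ++*++++*++*++++*++++* and ++*++++*++*++.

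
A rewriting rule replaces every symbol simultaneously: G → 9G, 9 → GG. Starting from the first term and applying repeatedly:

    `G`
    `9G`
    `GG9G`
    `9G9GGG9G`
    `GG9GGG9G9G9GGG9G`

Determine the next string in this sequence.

9G9GGG9G9G9GGG9GGG9GGG9G9G9GGG9G

Applying the rule to each of the 16 symbols of GG9GGG9G9G9GGG9G gives the pieces 9G 9G GG 9G 9G 9G GG 9G GG 9G GG 9G 9G 9G GG 9G, which concatenate to the answer.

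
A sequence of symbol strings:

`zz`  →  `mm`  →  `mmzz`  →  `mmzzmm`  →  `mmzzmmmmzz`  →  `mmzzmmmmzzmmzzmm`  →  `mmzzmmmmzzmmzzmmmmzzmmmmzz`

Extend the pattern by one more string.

This is a Fibonacci-style word recurrence s(k) = s(k−1)·s(k−2): e.g. mm·zz = mmzz.
The next term joins mmzzmmmmzzmmzzmmmmzzmmmmzz and mmzzmmmmzzmmzzmm.

mmzzmmmmzzmmzzmmmmzzmmmmzzmmzzmmmmzzmmzzmm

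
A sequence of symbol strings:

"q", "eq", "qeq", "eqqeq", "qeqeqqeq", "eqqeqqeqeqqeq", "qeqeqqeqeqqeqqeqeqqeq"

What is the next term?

eqqeqqeqeqqeqqeqeqqeqeqqeqqeqeqqeq

This is a Fibonacci-style word recurrence s(k) = s(k−2)·s(k−1): e.g. q·eq = qeq.
The next term joins eqqeqqeqeqqeq and qeqeqqeqeqqeqqeqeqqeq.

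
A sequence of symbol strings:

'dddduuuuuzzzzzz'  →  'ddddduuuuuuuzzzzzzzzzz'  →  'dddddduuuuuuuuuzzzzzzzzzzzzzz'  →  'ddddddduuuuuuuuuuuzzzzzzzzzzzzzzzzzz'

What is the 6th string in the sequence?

Each string has the form d^{n+3} u^{2n+3} z^{4n+2} (n = 1, 2, …).
At n = 6 the blocks have lengths 9, 15, 26.

ddddddddduuuuuuuuuuuuuuuzzzzzzzzzzzzzzzzzzzzzzzzzz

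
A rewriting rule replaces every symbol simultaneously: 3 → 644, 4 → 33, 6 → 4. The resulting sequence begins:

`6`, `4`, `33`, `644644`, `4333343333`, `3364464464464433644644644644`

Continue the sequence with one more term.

6446444333343333433334333364464443333433334333343333

φ(3364464464464433644644644644) expands symbol-by-symbol to 644 644 4 33 33 4 33 33 4 33 33 4 33 33 644 644 4 33 33 4 33 33 4 33 33 4 33 33; joining the 28 pieces gives the next term.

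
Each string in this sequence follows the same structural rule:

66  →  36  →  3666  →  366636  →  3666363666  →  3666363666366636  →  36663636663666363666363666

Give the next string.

366636366636663636663636663666363666366636

Each term (from the third on) is the previous term followed by the one before it: term 3 = 36·66 = 3666.
Continuing: 36663636663666363666363666 · 3666363666366636 gives term 8.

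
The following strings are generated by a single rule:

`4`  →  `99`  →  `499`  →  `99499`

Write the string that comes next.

49999499

This is a Fibonacci-style word recurrence s(k) = s(k−2)·s(k−1): e.g. 4·99 = 499.
So term 5 is 499·99499.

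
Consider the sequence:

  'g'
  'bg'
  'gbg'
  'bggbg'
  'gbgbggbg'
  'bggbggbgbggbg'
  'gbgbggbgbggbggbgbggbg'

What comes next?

bggbggbgbggbggbgbggbgbggbggbgbggbg

Each term (from the third on) is the two preceding terms concatenated in order: term 3 = g·bg = gbg.
The next term joins bggbggbgbggbg and gbgbggbgbggbggbgbggbg.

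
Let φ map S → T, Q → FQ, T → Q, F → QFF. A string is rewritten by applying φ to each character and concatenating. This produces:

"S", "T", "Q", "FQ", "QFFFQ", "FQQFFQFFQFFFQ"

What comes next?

QFFFQFQQFFQFFFQQFFQFFFQQFFQFFQFFFQ

Applying the rule to each of the 13 symbols of FQQFFQFFQFFFQ gives the pieces QFF FQ FQ QFF QFF FQ QFF QFF FQ QFF QFF QFF FQ, which concatenate to the answer.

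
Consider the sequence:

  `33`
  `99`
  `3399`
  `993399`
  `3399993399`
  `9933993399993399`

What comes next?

This is a Fibonacci-style word recurrence s(k) = s(k−2)·s(k−1): e.g. 33·99 = 3399.
Continuing: 3399993399 · 9933993399993399 gives term 7.

33999933999933993399993399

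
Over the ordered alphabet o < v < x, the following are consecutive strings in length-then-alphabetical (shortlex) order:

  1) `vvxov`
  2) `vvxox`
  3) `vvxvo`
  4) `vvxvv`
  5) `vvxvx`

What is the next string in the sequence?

vvxxo

The successor of vvxvx increments the rightmost position that isn't already x and resets every position after it to o.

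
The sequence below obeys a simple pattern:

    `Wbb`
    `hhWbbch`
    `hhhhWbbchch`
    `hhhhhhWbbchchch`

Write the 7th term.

s(k+1) = hh·s(k)·ch, so each term gains hh as a prefix and ch as a suffix.
From hhhhhhWbbchchch, 3 further steps: hhhhhhWbbchchch → hhhhhhhhWbbchchchch → hhhhhhhhhhWbbchchchchch → (answer).

hhhhhhhhhhhhWbbchchchchchch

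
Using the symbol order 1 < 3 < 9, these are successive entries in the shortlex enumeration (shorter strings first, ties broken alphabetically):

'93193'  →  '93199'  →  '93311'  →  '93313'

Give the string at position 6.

Advancing 2 positions from 93313 through 93313 → 93319 reaches term 6.

93331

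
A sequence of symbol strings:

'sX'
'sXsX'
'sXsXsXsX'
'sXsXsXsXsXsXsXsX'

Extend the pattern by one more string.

s(k+1) = s(k)·s(k) — each term doubles the last.
One more doubling of sXsXsXsXsXsXsXsX gives the answer.

sXsXsXsXsXsXsXsXsXsXsXsXsXsXsXsX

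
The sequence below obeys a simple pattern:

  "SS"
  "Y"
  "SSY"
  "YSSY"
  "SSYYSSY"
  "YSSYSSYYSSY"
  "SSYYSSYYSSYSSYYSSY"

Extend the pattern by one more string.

Each term (from the third on) is the two preceding terms concatenated in order: term 3 = SS·Y = SSY.
The next term joins YSSYSSYYSSY and SSYYSSYYSSYSSYYSSY.

YSSYSSYYSSYSSYYSSYYSSYSSYYSSY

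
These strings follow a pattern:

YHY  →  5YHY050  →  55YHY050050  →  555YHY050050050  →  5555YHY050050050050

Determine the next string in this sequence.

Each term wraps the previous one in 5 on the left and 050 on the right.
So the next term is 5·5555YHY050050050050·050.

55555YHY050050050050050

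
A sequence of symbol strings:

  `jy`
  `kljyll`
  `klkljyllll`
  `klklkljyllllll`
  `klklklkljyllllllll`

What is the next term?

Each term wraps the previous one in kl on the left and ll on the right.
One more step from klklklkljyllllllll gives the answer.

klklklklkljyllllllllll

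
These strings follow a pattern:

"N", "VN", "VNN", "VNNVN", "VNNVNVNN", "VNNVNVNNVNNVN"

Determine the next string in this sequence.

VNNVNVNNVNNVNVNNVNVNN

This is a Fibonacci-style word recurrence s(k) = s(k−1)·s(k−2): e.g. VN·N = VNN.
Continuing: VNNVNVNNVNNVN · VNNVNVNN gives term 7.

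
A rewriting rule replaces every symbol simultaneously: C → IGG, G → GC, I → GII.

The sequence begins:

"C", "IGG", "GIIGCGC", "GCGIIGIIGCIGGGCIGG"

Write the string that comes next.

Replace each of the 18 characters of GCGIIGIIGCIGGGCIGG in place — GC IGG GC GII GII GC GII GII GC IGG GII GC GC GC IGG GII GC GC — and concatenate.

GCIGGGCGIIGIIGCGIIGIIGCIGGGIIGCGCGCIGGGIIGCGC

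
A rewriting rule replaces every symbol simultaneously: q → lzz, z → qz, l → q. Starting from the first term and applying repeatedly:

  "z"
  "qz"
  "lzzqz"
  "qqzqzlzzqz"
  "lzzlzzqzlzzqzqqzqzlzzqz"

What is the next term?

Applying the rule to each of the 23 symbols of lzzlzzqzlzzqzqqzqzlzzqz gives the pieces q qz qz q qz qz lzz qz q qz qz lzz qz lzz lzz qz lzz qz q qz qz lzz qz, which concatenate to the answer.

qqzqzqqzqzlzzqzqqzqzlzzqzlzzlzzqzlzzqzqqzqzlzzqz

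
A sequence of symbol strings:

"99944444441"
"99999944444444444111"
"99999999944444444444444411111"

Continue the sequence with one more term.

99999999999944444444444444444441111111

The n-th term is 3n 9's then 4n+3 4's then 2n-1 1's (n = 1, 2, …).
At n = 4 the blocks have lengths 12, 19, 7.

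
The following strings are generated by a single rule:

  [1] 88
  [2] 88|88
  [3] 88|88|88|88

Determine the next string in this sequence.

Each string is two copies of the previous one joined by '|'.
So the next term is two copies of 88|88|88|88 with '|' between the halves.

88|88|88|88|88|88|88|88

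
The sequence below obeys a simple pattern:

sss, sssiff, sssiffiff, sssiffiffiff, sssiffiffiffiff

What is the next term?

Each term is the previous one with iff appended.
Applying this once more to sssiffiffiffiff:

sssiffiffiffiffiff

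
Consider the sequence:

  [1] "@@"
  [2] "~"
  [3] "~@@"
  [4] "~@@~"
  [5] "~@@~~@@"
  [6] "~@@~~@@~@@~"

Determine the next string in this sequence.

~@@~~@@~@@~~@@~~@@

This is a Fibonacci-style word recurrence s(k) = s(k−1)·s(k−2): e.g. ~·@@ = ~@@.
Continuing: ~@@~~@@~@@~ · ~@@~~@@ gives term 7.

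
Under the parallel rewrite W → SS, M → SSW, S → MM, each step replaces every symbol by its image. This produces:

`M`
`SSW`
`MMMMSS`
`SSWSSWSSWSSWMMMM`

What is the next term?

Rewriting the 16 symbols of SSWSSWSSWSSWMMMM one by one yields MM MM SS MM MM SS MM MM SS MM MM SS SSW SSW SSW SSW; concatenated:

MMMMSSMMMMSSMMMMSSMMMMSSSSWSSWSSWSSW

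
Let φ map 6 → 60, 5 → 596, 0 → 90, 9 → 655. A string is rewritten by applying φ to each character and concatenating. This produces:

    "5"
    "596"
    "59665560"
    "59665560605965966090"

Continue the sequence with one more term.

φ(59665560605965966090) expands symbol-by-symbol to 596 655 60 60 596 596 60 90 60 90 596 655 60 596 655 60 60 90 655 90; joining the 20 pieces gives the next term.

5966556060596596609060905966556059665560609065590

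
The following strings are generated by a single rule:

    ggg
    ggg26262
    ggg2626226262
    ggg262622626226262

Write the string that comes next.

The strings grow by a fixed suffix 26262 each time.
One more step from ggg262622626226262 gives the answer.

ggg26262262622626226262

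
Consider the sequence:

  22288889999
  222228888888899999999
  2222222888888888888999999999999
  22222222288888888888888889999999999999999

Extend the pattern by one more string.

Term n consists of 2n+1 2's, followed by 4n 8's, followed by 4n 9's (n = 1, 2, …).
Setting n = 5 gives 11, 20, 20 characters in each block.

222222222228888888888888888888899999999999999999999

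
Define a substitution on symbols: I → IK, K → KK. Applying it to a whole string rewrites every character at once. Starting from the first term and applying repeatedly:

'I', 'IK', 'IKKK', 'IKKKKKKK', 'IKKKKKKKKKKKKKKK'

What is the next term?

Rewriting the 16 symbols of IKKKKKKKKKKKKKKK one by one yields IK KK KK KK KK KK KK KK KK KK KK KK KK KK KK KK; concatenated:

IKKKKKKKKKKKKKKKKKKKKKKKKKKKKKKK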